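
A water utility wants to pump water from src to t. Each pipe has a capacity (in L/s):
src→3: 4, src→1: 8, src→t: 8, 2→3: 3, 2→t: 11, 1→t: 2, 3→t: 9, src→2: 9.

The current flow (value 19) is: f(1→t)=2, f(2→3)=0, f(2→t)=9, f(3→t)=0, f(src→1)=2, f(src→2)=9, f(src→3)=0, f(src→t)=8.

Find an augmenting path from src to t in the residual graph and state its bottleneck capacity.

src→3→t, bottleneck 4

Residual along src→3→t: src→3: 4, 3→t: 9.
Bottleneck = min = 4.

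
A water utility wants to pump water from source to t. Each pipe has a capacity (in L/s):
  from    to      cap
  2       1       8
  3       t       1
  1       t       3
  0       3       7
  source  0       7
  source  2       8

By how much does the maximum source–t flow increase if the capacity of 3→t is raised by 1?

1

Original max flow = 4.
After raising cap(3→t), augmenting paths through that edge carry 1 more unit.
New max flow = 5. Increase = 1.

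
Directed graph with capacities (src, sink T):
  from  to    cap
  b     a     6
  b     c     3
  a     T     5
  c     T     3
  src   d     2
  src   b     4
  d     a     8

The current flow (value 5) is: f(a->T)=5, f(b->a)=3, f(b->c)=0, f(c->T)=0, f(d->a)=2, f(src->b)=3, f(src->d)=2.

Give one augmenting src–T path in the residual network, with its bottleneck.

Residual along src->b->c->T: src->b: 1, b->c: 3, c->T: 3.
Bottleneck = min = 1.

src->b->c->T, bottleneck 1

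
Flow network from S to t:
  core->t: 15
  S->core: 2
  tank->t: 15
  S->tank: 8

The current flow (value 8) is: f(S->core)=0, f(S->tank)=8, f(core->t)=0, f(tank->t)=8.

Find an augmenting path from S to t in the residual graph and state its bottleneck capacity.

S->core->t, bottleneck 2

Residual along S->core->t: S->core: 2, core->t: 15.
Bottleneck = min = 2.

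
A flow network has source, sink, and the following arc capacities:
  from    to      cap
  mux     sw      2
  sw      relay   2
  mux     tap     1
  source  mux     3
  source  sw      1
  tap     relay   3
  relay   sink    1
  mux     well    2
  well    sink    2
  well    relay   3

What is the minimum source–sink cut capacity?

3

Max flow = 3 (via 2 augmenting paths).
In the residual at optimum, the set reachable from source is {mux, relay, source, sw, tap}.
Cut edges: mux→well (cap 2), relay→sink (cap 1). Sum = 3.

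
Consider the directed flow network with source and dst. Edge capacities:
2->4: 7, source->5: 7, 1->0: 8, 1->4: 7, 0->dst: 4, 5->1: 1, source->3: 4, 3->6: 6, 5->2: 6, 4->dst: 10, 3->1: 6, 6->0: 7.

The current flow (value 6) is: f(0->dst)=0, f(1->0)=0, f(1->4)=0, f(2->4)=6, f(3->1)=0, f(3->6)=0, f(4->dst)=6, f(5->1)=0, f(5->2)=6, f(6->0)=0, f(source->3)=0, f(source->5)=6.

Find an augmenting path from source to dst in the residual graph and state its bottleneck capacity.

source->5->1->4->dst, bottleneck 1

Residual along source->5->1->4->dst: source->5: 1, 5->1: 1, 1->4: 7, 4->dst: 4.
Bottleneck = min = 1.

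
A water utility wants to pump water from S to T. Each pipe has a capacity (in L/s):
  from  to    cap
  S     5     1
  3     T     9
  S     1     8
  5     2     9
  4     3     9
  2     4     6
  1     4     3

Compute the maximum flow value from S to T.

Augment S->1->4->3->T: bottleneck 3. Total 3.
Augment S->5->2->4->3->T: bottleneck 1. Total 4.
No augmenting path remains in the residual graph.

4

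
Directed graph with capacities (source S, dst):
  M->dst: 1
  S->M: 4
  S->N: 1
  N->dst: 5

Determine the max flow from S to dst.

Augment S->N->dst: bottleneck 1. Total 1.
Augment S->M->dst: bottleneck 1. Total 2.
No augmenting path remains in the residual graph.

2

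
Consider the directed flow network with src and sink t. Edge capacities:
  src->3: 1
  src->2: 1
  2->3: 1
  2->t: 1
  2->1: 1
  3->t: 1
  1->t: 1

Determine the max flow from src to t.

Augment src->2->t: bottleneck 1. Total 1.
Augment src->3->t: bottleneck 1. Total 2.
No augmenting path remains in the residual graph.

2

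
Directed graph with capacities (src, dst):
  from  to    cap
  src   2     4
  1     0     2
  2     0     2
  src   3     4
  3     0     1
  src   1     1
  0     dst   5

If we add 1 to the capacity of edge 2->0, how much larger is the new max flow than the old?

Original max flow = 4.
After raising cap(2->0), augmenting paths through that edge carry 1 more unit.
New max flow = 5. Increase = 1.

1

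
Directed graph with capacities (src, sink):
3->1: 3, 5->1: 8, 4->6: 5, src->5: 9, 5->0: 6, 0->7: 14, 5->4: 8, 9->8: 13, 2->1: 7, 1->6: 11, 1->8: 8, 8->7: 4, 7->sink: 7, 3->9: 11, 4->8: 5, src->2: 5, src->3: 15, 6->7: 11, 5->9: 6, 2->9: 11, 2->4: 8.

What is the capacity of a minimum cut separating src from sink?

Max flow = 7 (via 2 augmenting paths).
In the residual at optimum, the set reachable from src is {0, 1, 2, 3, 4, 5, 6, 7, 8, 9, src}.
Cut edges: 7->sink (cap 7). Sum = 7.

7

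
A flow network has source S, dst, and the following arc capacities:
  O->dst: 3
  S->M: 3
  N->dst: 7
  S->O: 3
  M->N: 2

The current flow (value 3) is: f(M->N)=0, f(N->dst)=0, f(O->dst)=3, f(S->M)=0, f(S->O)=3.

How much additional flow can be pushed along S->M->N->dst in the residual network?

2

Residual capacities along the path: S->M: 3, M->N: 2, N->dst: 7.
Minimum is 2.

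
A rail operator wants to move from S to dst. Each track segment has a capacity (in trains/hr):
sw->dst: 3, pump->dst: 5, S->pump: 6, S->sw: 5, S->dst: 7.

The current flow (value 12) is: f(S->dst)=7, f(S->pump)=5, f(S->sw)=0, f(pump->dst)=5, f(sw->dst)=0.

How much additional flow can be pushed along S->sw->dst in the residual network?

Residual capacities along the path: S->sw: 5, sw->dst: 3.
Minimum is 3.

3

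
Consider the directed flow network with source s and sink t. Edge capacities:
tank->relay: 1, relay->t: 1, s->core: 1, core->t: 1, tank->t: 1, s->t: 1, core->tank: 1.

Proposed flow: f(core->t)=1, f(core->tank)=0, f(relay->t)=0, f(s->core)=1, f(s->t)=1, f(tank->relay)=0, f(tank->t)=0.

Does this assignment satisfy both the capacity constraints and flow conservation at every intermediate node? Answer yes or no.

Every edge has 0 ≤ f(e) ≤ cap(e).
At each intermediate node, inflow equals outflow.

Yes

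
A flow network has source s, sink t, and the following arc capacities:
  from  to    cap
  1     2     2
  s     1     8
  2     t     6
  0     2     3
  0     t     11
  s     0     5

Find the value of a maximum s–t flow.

Augment s->0->t: bottleneck 5. Total 5.
Augment s->1->2->t: bottleneck 2. Total 7.
No augmenting path remains in the residual graph.

7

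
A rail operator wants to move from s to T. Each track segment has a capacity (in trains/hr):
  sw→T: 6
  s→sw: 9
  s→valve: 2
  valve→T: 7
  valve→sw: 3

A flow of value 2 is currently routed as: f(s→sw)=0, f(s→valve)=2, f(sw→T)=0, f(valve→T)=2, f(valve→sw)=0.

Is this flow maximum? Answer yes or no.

No

Residual path s→sw→T has bottleneck 6 > 0.
Pushing 6 along it raises the flow to 8, so the given flow is not maximum.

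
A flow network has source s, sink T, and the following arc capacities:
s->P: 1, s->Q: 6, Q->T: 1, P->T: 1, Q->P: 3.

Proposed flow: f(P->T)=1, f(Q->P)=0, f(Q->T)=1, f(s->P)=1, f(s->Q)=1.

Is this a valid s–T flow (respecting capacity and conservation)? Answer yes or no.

Every edge has 0 ≤ f(e) ≤ cap(e).
At each intermediate node, inflow equals outflow.

Yes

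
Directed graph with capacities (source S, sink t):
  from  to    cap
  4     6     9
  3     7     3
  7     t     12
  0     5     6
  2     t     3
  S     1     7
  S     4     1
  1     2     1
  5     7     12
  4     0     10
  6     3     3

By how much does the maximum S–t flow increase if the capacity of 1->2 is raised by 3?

Original max flow = 2.
After raising cap(1->2), augmenting paths through that edge carry 2 more units.
New max flow = 4. Increase = 2.

2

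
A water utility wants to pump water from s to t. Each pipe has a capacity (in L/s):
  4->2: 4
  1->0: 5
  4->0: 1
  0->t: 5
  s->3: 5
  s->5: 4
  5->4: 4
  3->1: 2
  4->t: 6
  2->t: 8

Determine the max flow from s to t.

Augment s->5->4->t: bottleneck 4. Total 4.
Augment s->3->1->0->t: bottleneck 2. Total 6.
No augmenting path remains in the residual graph.

6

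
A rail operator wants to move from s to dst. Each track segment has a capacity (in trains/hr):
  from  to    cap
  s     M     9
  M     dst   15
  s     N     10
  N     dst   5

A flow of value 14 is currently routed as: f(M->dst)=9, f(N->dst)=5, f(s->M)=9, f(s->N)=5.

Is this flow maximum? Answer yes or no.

Residual reachable from s: {N, s}; dst is not reachable.
Saturated cut: s->M, N->dst with total capacity 14 = current flow value. Flow is maximum.

Yes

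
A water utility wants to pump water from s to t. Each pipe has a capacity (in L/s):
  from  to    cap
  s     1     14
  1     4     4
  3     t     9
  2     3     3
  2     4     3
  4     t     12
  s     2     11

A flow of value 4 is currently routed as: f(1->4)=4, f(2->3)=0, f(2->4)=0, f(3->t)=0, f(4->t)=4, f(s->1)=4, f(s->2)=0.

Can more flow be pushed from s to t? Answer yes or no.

Yes

Residual path s->2->4->t has bottleneck 3 > 0.
Pushing 3 along it raises the flow to 7, so the given flow is not maximum.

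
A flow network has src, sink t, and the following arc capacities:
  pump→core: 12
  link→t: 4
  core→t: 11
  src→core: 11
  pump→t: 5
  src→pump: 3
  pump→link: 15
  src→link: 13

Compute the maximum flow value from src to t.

Augment src→pump→t: bottleneck 3. Total 3.
Augment src→core→t: bottleneck 11. Total 14.
Augment src→link→t: bottleneck 4. Total 18.
No augmenting path remains in the residual graph.

18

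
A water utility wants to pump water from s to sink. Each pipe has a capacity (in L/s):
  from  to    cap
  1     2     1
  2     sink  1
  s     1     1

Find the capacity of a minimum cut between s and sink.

1

Max flow = 1 (via 1 augmenting path).
In the residual at optimum, the set reachable from s is {s}.
Cut edges: s->1 (cap 1). Sum = 1.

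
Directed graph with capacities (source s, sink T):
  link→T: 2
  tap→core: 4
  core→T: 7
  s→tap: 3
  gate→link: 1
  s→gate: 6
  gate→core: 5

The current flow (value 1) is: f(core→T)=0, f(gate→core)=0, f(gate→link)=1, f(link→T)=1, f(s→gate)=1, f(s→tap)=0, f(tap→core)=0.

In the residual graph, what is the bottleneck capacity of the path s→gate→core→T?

5

Residual capacities along the path: s→gate: 5, gate→core: 5, core→T: 7.
Minimum is 5.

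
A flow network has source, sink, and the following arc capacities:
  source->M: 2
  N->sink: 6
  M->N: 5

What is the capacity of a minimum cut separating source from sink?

Max flow = 2 (via 1 augmenting path).
In the residual at optimum, the set reachable from source is {source}.
Cut edges: source->M (cap 2). Sum = 2.

2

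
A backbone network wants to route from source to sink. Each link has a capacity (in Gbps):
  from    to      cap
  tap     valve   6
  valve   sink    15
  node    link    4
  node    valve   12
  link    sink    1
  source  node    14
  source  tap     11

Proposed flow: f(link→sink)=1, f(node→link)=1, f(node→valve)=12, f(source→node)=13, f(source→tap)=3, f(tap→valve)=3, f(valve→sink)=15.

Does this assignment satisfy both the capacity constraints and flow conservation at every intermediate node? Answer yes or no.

Every edge has 0 ≤ f(e) ≤ cap(e).
At each intermediate node, inflow equals outflow.

Yes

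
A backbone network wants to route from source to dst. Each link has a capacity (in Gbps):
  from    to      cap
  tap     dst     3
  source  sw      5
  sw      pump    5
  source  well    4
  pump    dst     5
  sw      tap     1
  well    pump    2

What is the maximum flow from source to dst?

6

Augment source→well→pump→dst: bottleneck 2. Total 2.
Augment source→sw→pump→dst: bottleneck 3. Total 5.
Augment source→sw→tap→dst: bottleneck 1. Total 6.
No augmenting path remains in the residual graph.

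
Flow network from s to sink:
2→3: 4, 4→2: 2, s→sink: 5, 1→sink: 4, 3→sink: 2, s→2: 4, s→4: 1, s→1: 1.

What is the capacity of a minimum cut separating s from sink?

Max flow = 8 (via 3 augmenting paths).
In the residual at optimum, the set reachable from s is {2, 3, 4, s}.
Cut edges: s→1 (cap 1), s→sink (cap 5), 3→sink (cap 2). Sum = 8.

8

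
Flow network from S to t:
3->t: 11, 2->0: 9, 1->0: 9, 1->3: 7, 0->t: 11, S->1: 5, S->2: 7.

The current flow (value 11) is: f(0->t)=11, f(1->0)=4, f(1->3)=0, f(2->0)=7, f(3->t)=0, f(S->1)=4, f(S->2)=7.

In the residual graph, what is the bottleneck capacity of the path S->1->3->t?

1

Residual capacities along the path: S->1: 1, 1->3: 7, 3->t: 11.
Minimum is 1.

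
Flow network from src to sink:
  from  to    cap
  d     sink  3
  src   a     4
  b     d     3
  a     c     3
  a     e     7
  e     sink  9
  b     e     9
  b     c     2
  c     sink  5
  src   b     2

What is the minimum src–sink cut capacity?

Max flow = 6 (via 2 augmenting paths).
In the residual at optimum, the set reachable from src is {src}.
Cut edges: src->b (cap 2), src->a (cap 4). Sum = 6.

6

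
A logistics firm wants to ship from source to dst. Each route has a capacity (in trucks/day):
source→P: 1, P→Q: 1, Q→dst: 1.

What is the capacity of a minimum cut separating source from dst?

1

Max flow = 1 (via 1 augmenting path).
In the residual at optimum, the set reachable from source is {source}.
Cut edges: source→P (cap 1). Sum = 1.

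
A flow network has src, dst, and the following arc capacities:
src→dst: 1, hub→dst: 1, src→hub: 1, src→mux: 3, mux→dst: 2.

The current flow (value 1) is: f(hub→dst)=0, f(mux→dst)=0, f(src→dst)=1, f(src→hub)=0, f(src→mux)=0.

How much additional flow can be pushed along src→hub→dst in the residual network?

1

Residual capacities along the path: src→hub: 1, hub→dst: 1.
Minimum is 1.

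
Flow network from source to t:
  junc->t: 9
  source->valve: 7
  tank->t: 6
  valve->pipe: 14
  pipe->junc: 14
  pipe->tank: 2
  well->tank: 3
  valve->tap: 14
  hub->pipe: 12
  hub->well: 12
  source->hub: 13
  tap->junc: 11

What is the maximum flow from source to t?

Augment source->valve->tap->junc->t: bottleneck 7. Total 7.
Augment source->hub->pipe->junc->t: bottleneck 2. Total 9.
Augment source->hub->pipe->tank->t: bottleneck 2. Total 11.
Augment source->hub->well->tank->t: bottleneck 3. Total 14.
No augmenting path remains in the residual graph.

14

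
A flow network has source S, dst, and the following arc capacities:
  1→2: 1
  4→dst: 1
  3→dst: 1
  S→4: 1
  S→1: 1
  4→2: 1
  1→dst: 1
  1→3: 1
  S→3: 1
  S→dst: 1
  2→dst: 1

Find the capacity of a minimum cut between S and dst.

Max flow = 4 (via 4 augmenting paths).
In the residual at optimum, the set reachable from S is {S}.
Cut edges: S→4 (cap 1), S→1 (cap 1), S→3 (cap 1), S→dst (cap 1). Sum = 4.

4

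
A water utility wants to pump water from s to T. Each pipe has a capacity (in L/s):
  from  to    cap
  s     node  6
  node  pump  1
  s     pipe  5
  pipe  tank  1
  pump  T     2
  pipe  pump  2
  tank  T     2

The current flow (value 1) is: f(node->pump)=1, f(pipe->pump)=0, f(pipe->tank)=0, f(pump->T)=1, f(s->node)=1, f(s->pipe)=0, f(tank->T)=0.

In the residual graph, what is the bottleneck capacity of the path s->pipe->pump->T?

Residual capacities along the path: s->pipe: 5, pipe->pump: 2, pump->T: 1.
Minimum is 1.

1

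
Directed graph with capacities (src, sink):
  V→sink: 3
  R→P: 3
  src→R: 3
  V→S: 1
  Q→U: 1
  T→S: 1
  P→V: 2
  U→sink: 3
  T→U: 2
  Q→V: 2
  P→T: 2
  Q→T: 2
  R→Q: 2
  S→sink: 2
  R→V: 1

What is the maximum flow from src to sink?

3

Augment src→R→V→sink: bottleneck 1. Total 1.
Augment src→R→P→V→sink: bottleneck 2. Total 3.
No augmenting path remains in the residual graph.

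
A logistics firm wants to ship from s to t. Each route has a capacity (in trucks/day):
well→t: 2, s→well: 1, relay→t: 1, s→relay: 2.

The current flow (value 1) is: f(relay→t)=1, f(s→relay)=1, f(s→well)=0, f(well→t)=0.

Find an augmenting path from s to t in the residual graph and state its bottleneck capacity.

Residual along s→well→t: s→well: 1, well→t: 2.
Bottleneck = min = 1.

s→well→t, bottleneck 1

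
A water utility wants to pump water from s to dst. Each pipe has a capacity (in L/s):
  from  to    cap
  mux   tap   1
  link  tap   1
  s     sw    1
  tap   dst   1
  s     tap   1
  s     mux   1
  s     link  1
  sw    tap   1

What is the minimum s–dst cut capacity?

1

Max flow = 1 (via 1 augmenting path).
In the residual at optimum, the set reachable from s is {link, mux, s, sw, tap}.
Cut edges: tap->dst (cap 1). Sum = 1.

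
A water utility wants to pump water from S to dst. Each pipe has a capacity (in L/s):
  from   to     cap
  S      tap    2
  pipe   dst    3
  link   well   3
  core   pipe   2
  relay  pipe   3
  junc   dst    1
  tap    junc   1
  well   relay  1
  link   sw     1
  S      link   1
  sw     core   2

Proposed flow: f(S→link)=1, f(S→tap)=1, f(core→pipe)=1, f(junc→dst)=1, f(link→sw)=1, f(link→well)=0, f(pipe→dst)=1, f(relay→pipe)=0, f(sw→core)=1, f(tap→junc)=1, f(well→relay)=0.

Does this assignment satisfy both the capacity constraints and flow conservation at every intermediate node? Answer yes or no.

Every edge has 0 ≤ f(e) ≤ cap(e).
At each intermediate node, inflow equals outflow.

Yes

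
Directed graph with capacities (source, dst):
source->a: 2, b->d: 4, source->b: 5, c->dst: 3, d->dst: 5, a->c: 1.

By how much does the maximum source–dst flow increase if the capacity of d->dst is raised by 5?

Original max flow = 5.
Edge d->dst does not cross the min cut (source side {a, b, source}), so extra capacity there cannot help.
New max flow = 5. Increase = 0.

0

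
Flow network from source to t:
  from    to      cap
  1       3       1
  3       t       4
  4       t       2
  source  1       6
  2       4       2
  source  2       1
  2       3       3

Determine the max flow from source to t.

2

Augment source→1→3→t: bottleneck 1. Total 1.
Augment source→2→3→t: bottleneck 1. Total 2.
No augmenting path remains in the residual graph.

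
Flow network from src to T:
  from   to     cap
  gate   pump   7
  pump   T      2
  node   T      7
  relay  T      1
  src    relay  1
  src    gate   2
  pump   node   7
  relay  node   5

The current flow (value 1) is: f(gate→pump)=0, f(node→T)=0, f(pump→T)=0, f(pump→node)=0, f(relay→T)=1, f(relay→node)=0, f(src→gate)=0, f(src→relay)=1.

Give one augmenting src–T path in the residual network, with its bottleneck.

src→gate→pump→T, bottleneck 2

Residual along src→gate→pump→T: src→gate: 2, gate→pump: 7, pump→T: 2.
Bottleneck = min = 2.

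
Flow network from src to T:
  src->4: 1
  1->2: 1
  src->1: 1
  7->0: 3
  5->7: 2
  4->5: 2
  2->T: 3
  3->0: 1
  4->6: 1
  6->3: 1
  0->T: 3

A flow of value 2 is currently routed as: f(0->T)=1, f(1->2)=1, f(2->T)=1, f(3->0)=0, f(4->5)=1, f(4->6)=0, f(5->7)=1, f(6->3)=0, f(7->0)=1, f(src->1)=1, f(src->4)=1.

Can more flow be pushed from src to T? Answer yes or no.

No

Residual reachable from src: {src}; T is not reachable.
Saturated cut: src->1, src->4 with total capacity 2 = current flow value. Flow is maximum.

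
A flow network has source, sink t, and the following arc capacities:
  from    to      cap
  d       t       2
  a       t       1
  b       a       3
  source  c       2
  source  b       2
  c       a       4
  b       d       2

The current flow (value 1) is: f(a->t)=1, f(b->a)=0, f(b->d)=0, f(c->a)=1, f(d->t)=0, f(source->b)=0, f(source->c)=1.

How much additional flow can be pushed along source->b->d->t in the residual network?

2

Residual capacities along the path: source->b: 2, b->d: 2, d->t: 2.
Minimum is 2.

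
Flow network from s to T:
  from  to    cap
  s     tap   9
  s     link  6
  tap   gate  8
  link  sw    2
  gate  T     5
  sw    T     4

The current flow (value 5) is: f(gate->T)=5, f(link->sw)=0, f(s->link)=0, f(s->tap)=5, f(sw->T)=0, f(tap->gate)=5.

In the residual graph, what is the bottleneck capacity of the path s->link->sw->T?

Residual capacities along the path: s->link: 6, link->sw: 2, sw->T: 4.
Minimum is 2.

2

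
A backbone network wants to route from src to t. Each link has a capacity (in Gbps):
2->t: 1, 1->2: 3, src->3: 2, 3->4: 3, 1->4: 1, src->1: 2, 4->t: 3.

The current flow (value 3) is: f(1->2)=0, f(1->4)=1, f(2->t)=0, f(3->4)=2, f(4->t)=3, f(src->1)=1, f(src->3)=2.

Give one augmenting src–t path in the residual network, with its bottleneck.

src->1->2->t, bottleneck 1

Residual along src->1->2->t: src->1: 1, 1->2: 3, 2->t: 1.
Bottleneck = min = 1.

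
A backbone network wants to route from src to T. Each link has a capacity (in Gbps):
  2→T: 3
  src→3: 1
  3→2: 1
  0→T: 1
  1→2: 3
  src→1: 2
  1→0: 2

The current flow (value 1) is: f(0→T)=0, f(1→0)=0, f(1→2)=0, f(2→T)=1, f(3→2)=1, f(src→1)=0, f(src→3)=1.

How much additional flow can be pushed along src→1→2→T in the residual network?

2

Residual capacities along the path: src→1: 2, 1→2: 3, 2→T: 2.
Minimum is 2.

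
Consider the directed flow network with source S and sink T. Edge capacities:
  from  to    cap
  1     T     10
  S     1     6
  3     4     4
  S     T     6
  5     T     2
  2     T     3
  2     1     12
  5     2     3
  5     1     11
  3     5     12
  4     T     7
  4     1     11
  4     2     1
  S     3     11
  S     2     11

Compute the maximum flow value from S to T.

Augment S→T: bottleneck 6. Total 6.
Augment S→2→T: bottleneck 3. Total 9.
Augment S→1→T: bottleneck 6. Total 15.
Augment S→3→5→T: bottleneck 2. Total 17.
Augment S→3→4→T: bottleneck 4. Total 21.
Augment S→2→1→T: bottleneck 4. Total 25.
No augmenting path remains in the residual graph.

25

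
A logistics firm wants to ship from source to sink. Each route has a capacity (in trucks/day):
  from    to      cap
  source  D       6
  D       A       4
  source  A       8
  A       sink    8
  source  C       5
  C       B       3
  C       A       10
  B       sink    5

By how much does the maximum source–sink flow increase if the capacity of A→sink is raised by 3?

3

Original max flow = 11.
After raising cap(A→sink), augmenting paths through that edge carry 3 more units.
New max flow = 14. Increase = 3.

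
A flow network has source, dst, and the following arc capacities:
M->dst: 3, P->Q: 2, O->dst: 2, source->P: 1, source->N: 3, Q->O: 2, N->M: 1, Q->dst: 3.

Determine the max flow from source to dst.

Augment source->P->Q->dst: bottleneck 1. Total 1.
Augment source->N->M->dst: bottleneck 1. Total 2.
No augmenting path remains in the residual graph.

2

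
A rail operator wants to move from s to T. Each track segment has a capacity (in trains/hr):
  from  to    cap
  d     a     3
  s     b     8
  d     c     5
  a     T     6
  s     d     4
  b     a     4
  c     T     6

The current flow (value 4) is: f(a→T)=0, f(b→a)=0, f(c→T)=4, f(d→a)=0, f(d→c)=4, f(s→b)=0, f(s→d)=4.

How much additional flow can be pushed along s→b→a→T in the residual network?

4

Residual capacities along the path: s→b: 8, b→a: 4, a→T: 6.
Minimum is 4.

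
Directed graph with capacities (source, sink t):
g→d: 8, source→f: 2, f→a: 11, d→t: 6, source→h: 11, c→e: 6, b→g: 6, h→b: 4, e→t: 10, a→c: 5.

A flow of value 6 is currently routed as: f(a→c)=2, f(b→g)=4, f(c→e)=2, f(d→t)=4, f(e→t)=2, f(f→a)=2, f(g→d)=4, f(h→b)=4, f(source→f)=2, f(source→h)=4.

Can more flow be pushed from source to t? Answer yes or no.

No

Residual reachable from source: {h, source}; t is not reachable.
Saturated cut: h→b, source→f with total capacity 6 = current flow value. Flow is maximum.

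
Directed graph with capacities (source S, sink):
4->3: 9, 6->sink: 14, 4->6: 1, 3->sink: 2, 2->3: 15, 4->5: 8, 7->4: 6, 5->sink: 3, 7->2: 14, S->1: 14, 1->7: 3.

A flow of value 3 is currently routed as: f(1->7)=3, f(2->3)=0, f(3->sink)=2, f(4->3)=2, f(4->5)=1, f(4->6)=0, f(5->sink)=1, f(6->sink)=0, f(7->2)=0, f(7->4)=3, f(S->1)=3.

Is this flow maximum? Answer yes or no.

Residual reachable from S: {1, S}; sink is not reachable.
Saturated cut: 1->7 with total capacity 3 = current flow value. Flow is maximum.

Yes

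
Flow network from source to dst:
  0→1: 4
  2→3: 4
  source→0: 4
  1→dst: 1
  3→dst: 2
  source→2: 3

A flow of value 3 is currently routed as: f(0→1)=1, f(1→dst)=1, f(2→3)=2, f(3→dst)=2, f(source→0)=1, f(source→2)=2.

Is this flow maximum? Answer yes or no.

Yes

Residual reachable from source: {0, 1, 2, 3, source}; dst is not reachable.
Saturated cut: 3→dst, 1→dst with total capacity 3 = current flow value. Flow is maximum.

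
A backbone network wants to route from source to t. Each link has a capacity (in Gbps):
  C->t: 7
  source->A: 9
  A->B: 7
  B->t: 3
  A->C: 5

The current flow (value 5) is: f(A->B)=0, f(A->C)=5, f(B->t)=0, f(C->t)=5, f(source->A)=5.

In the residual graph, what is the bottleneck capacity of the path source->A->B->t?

Residual capacities along the path: source->A: 4, A->B: 7, B->t: 3.
Minimum is 3.

3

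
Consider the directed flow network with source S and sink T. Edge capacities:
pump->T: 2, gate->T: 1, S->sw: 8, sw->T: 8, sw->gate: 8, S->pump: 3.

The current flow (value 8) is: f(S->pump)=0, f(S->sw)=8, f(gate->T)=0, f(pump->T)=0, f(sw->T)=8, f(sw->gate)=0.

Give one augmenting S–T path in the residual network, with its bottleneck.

Residual along S->pump->T: S->pump: 3, pump->T: 2.
Bottleneck = min = 2.

S->pump->T, bottleneck 2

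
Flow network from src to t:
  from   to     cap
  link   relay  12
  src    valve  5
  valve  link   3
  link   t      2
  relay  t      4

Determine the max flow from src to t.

3

Augment src→valve→link→t: bottleneck 2. Total 2.
Augment src→valve→link→relay→t: bottleneck 1. Total 3.
No augmenting path remains in the residual graph.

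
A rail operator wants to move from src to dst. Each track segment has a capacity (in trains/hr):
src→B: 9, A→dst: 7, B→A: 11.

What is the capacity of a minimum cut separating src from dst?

Max flow = 7 (via 1 augmenting path).
In the residual at optimum, the set reachable from src is {A, B, src}.
Cut edges: A→dst (cap 7). Sum = 7.

7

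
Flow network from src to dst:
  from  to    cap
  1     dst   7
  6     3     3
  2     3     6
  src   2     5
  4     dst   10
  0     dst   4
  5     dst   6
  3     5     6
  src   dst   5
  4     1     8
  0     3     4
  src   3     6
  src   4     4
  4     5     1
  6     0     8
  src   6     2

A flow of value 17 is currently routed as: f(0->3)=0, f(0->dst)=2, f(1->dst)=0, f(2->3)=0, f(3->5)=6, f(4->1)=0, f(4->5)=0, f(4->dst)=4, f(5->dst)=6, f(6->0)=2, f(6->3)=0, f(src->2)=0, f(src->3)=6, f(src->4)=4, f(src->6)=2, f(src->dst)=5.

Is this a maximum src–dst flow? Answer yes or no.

Residual reachable from src: {2, 3, src}; dst is not reachable.
Saturated cut: src->6, src->4, src->dst, 3->5 with total capacity 17 = current flow value. Flow is maximum.

Yes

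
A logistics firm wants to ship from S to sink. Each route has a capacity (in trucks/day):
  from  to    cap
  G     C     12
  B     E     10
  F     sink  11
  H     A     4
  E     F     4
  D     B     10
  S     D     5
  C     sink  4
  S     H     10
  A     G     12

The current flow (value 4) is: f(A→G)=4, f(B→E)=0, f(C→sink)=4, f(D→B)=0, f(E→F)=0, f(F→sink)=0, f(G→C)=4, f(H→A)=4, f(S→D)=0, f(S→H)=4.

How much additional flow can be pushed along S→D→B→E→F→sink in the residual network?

4

Residual capacities along the path: S→D: 5, D→B: 10, B→E: 10, E→F: 4, F→sink: 11.
Minimum is 4.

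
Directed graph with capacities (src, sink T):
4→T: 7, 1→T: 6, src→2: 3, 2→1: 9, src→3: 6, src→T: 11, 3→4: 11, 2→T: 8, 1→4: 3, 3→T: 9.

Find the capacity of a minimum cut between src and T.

20

Max flow = 20 (via 3 augmenting paths).
In the residual at optimum, the set reachable from src is {src}.
Cut edges: src→2 (cap 3), src→3 (cap 6), src→T (cap 11). Sum = 20.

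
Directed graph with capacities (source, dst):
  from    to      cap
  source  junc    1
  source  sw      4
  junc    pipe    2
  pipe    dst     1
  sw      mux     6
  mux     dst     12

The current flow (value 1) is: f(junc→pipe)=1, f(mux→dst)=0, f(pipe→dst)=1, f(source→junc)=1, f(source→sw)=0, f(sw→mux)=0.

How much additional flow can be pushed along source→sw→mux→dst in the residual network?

Residual capacities along the path: source→sw: 4, sw→mux: 6, mux→dst: 12.
Minimum is 4.

4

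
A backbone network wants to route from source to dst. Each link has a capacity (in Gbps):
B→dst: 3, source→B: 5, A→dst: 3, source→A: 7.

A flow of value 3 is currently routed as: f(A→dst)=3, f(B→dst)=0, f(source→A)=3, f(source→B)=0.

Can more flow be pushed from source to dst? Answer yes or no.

Yes

Residual path source→B→dst has bottleneck 3 > 0.
Pushing 3 along it raises the flow to 6, so the given flow is not maximum.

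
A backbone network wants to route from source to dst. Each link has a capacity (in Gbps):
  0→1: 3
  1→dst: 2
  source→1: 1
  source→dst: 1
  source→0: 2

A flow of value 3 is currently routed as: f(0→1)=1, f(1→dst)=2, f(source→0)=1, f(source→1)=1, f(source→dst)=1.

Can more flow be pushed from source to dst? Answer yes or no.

Residual reachable from source: {0, 1, source}; dst is not reachable.
Saturated cut: source→dst, 1→dst with total capacity 3 = current flow value. Flow is maximum.

No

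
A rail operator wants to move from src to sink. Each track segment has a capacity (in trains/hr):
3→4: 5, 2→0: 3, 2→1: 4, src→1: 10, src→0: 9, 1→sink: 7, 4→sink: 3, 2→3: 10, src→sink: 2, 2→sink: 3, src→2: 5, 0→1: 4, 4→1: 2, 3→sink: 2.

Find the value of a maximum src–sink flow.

14

Augment src→sink: bottleneck 2. Total 2.
Augment src→2→sink: bottleneck 3. Total 5.
Augment src→1→sink: bottleneck 7. Total 12.
Augment src→2→3→sink: bottleneck 2. Total 14.
No augmenting path remains in the residual graph.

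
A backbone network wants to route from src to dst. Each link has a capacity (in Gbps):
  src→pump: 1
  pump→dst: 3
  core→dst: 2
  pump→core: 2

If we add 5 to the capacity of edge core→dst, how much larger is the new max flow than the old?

Original max flow = 1.
Edge core→dst does not cross the min cut (source side {src}), so extra capacity there cannot help.
New max flow = 1. Increase = 0.

0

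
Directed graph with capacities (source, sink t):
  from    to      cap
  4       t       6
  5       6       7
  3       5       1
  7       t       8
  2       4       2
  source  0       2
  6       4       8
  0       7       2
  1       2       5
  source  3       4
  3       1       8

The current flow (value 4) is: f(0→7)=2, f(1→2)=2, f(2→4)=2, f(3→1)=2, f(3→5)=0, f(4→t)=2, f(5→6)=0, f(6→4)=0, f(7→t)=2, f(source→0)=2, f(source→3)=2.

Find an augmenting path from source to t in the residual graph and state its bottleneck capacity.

source→3→5→6→4→t, bottleneck 1

Residual along source→3→5→6→4→t: source→3: 2, 3→5: 1, 5→6: 7, 6→4: 8, 4→t: 4.
Bottleneck = min = 1.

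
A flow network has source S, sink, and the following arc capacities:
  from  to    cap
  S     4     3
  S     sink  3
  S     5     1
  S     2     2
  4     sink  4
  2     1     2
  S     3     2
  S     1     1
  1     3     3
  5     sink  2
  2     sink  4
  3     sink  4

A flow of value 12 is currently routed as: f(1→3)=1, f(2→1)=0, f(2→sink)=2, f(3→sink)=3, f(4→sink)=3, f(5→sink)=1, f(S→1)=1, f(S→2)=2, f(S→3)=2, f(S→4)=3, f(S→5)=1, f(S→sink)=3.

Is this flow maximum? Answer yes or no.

Residual reachable from S: {S}; sink is not reachable.
Saturated cut: S→2, S→5, S→1, S→4, S→3, S→sink with total capacity 12 = current flow value. Flow is maximum.

Yes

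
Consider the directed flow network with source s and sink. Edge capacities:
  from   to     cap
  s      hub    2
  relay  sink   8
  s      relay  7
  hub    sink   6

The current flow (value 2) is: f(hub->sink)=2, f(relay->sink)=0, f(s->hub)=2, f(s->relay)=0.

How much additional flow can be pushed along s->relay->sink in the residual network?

7

Residual capacities along the path: s->relay: 7, relay->sink: 8.
Minimum is 7.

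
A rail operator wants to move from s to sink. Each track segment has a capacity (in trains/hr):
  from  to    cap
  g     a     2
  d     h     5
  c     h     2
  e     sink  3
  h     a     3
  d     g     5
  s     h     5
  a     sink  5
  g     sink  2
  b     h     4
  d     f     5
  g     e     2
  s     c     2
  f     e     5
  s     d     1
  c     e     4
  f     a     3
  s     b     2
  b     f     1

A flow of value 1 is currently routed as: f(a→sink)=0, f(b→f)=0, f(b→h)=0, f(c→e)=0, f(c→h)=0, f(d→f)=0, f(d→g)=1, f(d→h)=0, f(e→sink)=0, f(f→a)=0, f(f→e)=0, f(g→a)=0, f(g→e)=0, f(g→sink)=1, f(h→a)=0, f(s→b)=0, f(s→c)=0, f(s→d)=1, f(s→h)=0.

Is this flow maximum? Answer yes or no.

No

Residual path s→c→e→sink has bottleneck 2 > 0.
Pushing 2 along it raises the flow to 3, so the given flow is not maximum.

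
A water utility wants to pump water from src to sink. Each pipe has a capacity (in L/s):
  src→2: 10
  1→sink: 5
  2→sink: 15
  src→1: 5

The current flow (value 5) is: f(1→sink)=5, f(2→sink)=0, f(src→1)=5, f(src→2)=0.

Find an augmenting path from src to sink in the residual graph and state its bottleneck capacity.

src→2→sink, bottleneck 10

Residual along src→2→sink: src→2: 10, 2→sink: 15.
Bottleneck = min = 10.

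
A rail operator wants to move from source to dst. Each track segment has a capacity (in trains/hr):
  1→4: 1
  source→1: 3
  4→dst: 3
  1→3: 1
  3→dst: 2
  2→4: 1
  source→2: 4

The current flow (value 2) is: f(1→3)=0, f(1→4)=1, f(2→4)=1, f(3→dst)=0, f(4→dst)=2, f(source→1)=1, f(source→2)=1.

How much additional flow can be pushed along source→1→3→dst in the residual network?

1

Residual capacities along the path: source→1: 2, 1→3: 1, 3→dst: 2.
Minimum is 1.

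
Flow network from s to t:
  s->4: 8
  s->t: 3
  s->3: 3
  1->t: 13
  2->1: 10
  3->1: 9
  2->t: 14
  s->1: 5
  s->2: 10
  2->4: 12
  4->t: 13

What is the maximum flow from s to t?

Augment s->t: bottleneck 3. Total 3.
Augment s->2->t: bottleneck 10. Total 13.
Augment s->4->t: bottleneck 8. Total 21.
Augment s->1->t: bottleneck 5. Total 26.
Augment s->3->1->t: bottleneck 3. Total 29.
No augmenting path remains in the residual graph.

29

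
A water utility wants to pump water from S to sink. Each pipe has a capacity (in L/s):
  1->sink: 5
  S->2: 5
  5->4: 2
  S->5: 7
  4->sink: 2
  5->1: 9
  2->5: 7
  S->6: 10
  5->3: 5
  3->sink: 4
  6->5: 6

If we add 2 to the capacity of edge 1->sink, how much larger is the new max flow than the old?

Original max flow = 11.
After raising cap(1->sink), augmenting paths through that edge carry 2 more units.
New max flow = 13. Increase = 2.

2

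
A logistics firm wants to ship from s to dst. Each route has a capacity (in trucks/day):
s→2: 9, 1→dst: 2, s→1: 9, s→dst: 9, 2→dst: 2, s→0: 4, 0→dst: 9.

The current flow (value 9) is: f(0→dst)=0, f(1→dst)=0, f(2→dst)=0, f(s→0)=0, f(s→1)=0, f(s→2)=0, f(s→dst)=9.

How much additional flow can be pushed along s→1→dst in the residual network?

Residual capacities along the path: s→1: 9, 1→dst: 2.
Minimum is 2.

2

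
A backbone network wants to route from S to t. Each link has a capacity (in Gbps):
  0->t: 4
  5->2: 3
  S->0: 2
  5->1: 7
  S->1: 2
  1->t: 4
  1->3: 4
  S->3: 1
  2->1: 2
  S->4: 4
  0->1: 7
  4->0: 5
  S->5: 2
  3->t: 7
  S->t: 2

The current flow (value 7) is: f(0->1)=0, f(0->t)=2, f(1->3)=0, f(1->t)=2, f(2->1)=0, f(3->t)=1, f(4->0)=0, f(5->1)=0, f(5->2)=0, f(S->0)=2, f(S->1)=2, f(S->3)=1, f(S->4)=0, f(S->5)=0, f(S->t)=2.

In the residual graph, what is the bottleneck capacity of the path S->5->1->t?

Residual capacities along the path: S->5: 2, 5->1: 7, 1->t: 2.
Minimum is 2.

2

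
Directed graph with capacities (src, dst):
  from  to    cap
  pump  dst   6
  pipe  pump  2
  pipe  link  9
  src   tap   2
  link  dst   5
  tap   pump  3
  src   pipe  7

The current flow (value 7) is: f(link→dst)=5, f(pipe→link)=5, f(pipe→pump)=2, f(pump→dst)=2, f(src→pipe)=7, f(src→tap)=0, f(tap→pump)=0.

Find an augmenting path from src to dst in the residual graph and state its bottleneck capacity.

src→tap→pump→dst, bottleneck 2

Residual along src→tap→pump→dst: src→tap: 2, tap→pump: 3, pump→dst: 4.
Bottleneck = min = 2.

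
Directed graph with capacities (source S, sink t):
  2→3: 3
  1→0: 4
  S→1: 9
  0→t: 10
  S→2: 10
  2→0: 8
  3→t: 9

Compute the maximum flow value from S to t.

13

Augment S→2→3→t: bottleneck 3. Total 3.
Augment S→2→0→t: bottleneck 7. Total 10.
Augment S→1→0→t: bottleneck 3. Total 13.
No augmenting path remains in the residual graph.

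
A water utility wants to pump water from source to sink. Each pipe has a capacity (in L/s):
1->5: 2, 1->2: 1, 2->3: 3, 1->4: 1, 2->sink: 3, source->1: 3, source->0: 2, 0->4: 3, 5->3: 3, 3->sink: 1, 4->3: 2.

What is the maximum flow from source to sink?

2

Augment source->1->2->sink: bottleneck 1. Total 1.
Augment source->0->4->3->sink: bottleneck 1. Total 2.
No augmenting path remains in the residual graph.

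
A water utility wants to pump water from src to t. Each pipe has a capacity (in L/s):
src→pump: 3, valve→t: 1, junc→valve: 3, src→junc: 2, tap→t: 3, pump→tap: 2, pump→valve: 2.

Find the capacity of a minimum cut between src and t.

Max flow = 3 (via 2 augmenting paths).
In the residual at optimum, the set reachable from src is {junc, pump, src, valve}.
Cut edges: pump→tap (cap 2), valve→t (cap 1). Sum = 3.

3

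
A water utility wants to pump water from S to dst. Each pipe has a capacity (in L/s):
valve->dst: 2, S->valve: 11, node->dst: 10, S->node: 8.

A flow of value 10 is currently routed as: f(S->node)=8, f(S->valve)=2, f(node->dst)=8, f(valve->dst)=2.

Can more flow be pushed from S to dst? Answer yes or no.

No

Residual reachable from S: {S, valve}; dst is not reachable.
Saturated cut: S->node, valve->dst with total capacity 10 = current flow value. Flow is maximum.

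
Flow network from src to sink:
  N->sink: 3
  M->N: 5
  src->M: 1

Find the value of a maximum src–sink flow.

Augment src->M->N->sink: bottleneck 1. Total 1.
No augmenting path remains in the residual graph.

1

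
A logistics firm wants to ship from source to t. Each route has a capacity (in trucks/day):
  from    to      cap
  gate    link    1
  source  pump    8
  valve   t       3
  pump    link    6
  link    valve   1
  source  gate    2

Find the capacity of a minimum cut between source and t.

Max flow = 1 (via 1 augmenting path).
In the residual at optimum, the set reachable from source is {gate, link, pump, source}.
Cut edges: link→valve (cap 1). Sum = 1.

1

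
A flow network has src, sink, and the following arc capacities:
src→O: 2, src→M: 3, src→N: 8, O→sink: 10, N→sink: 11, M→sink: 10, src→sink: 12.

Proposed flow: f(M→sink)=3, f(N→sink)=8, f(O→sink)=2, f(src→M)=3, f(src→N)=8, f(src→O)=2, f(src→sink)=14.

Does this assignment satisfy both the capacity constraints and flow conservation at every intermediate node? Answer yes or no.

No

Capacity violated on src→sink: flow 14 > capacity 12.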